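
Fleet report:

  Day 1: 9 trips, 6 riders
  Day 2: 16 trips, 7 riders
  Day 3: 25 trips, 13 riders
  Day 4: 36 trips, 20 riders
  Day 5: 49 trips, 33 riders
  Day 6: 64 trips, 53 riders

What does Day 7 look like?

81 trips, 86 riders

Trips — perfect squares: 3², 4², 5², …: 9, 16, 25, 36, 49, 64 → 81.
Riders: 6, 7, 13, 20, 33, 53 → 86 (each term is the sum of the two before it).
Combining the parts gives 81 trips, 86 riders.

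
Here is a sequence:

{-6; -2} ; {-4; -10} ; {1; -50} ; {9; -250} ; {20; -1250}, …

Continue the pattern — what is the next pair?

First slot — differences are 2, 5, 8, … (increasing by 3 each time): -6, -4, 1, 9, 20 → 34.
Second slot: -2, -10, -50, -250, -1250 → -6250 (×5 each step).
So the next pair is {34; -6250}.

{34; -6250}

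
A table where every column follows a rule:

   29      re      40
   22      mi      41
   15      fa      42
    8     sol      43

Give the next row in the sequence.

For the first component, −7 each step: 29, 22, 15, 8 → 1.
Note goes re, mi, fa, sol → la (runs through the solfège scale do→ti).
Third component goes 40, 41, 42, 43 → 44 (+1 each step).
Combining the parts gives 1  la  44.

1  la  44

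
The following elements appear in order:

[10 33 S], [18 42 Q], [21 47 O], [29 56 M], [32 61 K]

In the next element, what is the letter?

Letter: S, Q, O, M, K → I (letters move back 2 places in the alphabet).

I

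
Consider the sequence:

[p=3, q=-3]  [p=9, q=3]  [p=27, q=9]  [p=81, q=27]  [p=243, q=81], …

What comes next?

[p=729, q=243]

For the p, ×3 each step: 3, 9, 27, 81, 243 → 729.
Q goes -3, 3, 9, 27, 81 → 243 (always the previous value of the p).
So the next tuple is [p=729, q=243].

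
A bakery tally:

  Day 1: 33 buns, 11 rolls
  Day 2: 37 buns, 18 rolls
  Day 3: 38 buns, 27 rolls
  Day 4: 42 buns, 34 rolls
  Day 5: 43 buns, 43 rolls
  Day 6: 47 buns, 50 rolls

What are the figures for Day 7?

Buns goes 33, 37, 38, 42, 43, 47 → 48 (alternating steps +4, +1, +4, +1, …).
Rolls: 11, 18, 27, 34, 43, 50 → 59 (alternating steps +7, +9, +7, +9, …).
So the next row is 48 buns, 59 rolls.

48 buns, 59 rolls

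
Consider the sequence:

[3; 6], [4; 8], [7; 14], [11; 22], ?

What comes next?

[18; 36]

First part: each term is the sum of the two before it; 3, 4, 7, 11 → 18.
Second part: always 2 × the first part; 6, 8, 14, 22 → 36.
Combining the parts gives [18; 36].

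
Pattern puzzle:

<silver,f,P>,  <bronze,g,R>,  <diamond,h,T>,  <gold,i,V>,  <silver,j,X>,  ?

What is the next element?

<bronze,k,Z>

Rank: repeats silver → bronze → diamond → gold; silver, bronze, diamond, gold, silver → bronze.
First letter: f, g, h, i, j → k (letters move forward 1 place in the alphabet).
For the second letter, letters move forward 2 places in the alphabet: P, R, T, V, X → Z.
So the next element is <bronze,k,Z>.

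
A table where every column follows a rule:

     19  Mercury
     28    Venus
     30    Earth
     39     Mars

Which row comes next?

41  Jupiter

First component — alternating steps +9, +2, +9, +2, …: 19, 28, 30, 39 → 41.
Planet goes Mercury, Venus, Earth, Mars → Jupiter (runs through the planets Mercury→Neptune).
So the next row is 41  Jupiter.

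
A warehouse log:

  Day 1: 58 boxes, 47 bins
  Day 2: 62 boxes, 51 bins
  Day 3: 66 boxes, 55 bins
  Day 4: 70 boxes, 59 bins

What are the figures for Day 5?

74 boxes, 63 bins

Boxes: +4 each step; 58, 62, 66, 70 → 74.
Bins goes 47, 51, 55, 59 → 63 (always 11 less than the boxes).
Combining the parts gives 74 boxes, 63 bins.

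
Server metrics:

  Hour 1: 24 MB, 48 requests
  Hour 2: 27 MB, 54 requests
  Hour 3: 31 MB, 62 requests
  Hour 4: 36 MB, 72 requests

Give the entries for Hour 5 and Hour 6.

42 MB, 84 requests; 49 MB, 98 requests

MB — differences are 3, 4, 5, … (increasing by 1 each time): 24, 27, 31, 36 → 42 → 49.
For the requests, always 2 × the MB: 48, 54, 62, 72 → 84 → 98.
So the next two lines are 42 MB, 84 requests and 49 MB, 98 requests.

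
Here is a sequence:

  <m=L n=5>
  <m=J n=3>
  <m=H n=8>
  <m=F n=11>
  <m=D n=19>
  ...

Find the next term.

<m=B n=30>

M goes L, J, H, F, D → B (letters move back 2 places in the alphabet).
N: 5, 3, 8, 11, 19 → 30 (each term is the sum of the two before it).
Combining the parts gives <m=B n=30>.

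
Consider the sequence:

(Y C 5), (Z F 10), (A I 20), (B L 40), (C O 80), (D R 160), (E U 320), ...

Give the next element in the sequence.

(F X 640)

First letter goes Y, Z, A, B, C, D, E → F (letters move forward 1 place in the alphabet, wrapping Z→A).
Second letter — letters move forward 3 places in the alphabet: C, F, I, L, O, R, U → X.
Third coordinate: 5, 10, 20, 40, 80, 160, 320 → 640 (×2 each step).
Combining the parts gives (F X 640).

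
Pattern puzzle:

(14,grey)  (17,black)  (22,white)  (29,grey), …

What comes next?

(38,black)

First component goes 14, 17, 22, 29 → 38 (differences are 3, 5, 7, … (increasing by 2 each time)).
Shade: repeats grey → black → white; grey, black, white, grey → black.
Putting it together: (38,black).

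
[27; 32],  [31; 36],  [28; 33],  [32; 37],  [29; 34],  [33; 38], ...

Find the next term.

[30; 35]

First coordinate: 27, 31, 28, 32, 29, 33 → 30 (alternating steps +4, −3, +4, −3, …).
Second coordinate: always 5 more than the first coordinate; 32, 36, 33, 37, 34, 38 → 35.
Putting it together: [30; 35].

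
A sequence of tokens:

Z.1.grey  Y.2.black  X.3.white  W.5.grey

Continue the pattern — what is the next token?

V.8.black

Letter — letters move back 1 place in the alphabet: Z, Y, X, W → V.
Second component: each term is the sum of the two before it, so 1, 2, 3, 5 → 8.
Shade: grey, black, white, grey → black (repeats grey → black → white).
So the next token is V.8.black.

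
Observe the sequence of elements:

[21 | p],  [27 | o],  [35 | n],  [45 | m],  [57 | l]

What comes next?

First slot: differences are 6, 8, 10, … (increasing by 2 each time); 21, 27, 35, 45, 57 → 71.
Letter: letters move back 1 place in the alphabet; p, o, n, m, l → k.
So the next element is [71 | k].

[71 | k]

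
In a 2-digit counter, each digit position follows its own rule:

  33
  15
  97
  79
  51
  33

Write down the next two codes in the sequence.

15 then 97

First digit goes 3, 1, 9, 7, 5, 3 → 1 → 9 (−2 each step, mod 10).
Second digit goes 3, 5, 7, 9, 1, 3 → 5 → 7 (+2 each step, mod 10).
So the next two codes are 15 and 97.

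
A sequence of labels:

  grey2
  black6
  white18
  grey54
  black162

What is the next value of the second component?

Second component: ×3 each step, so 2, 6, 18, 54, 162 → 486.

486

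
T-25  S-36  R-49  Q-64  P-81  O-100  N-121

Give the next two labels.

Letter: T, S, R, Q, P, O, N → M → L (letters move back 1 place in the alphabet).
Second component — perfect squares: 5², 6², 7², …: 25, 36, 49, 64, 81, 100, 121 → 144 → 169.
So the next two labels are M-144 and L-169.

M-144, L-169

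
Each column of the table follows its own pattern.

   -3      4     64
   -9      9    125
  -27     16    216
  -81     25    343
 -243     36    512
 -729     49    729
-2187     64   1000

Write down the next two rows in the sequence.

-6561  81  1331; -19683  100  1728

First component — ×3 each step: -3, -9, -27, -81, -243, -729, -2187 → -6561 → -19683.
Second component: 4, 9, 16, 25, 36, 49, 64 → 81 → 100 (differences are 5, 7, 9, … (increasing by 2 each time)).
Third component: perfect cubes: 4³, 5³, 6³, …; 64, 125, 216, 343, 512, 729, 1000 → 1331 → 1728.
So the next two rows are -6561  81  1331 and -19683  100  1728.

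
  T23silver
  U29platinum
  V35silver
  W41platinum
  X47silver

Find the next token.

Letter: letters move forward 1 place in the alphabet, so T, U, V, W, X → Y.
Second component: +6 each step; 23, 29, 35, 41, 47 → 53.
Metal — alternates silver ↔ platinum: silver, platinum, silver, platinum, silver → platinum.
Combining the parts gives Y53platinum.

Y53platinum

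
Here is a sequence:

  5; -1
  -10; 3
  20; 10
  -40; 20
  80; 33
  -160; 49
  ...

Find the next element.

For the first coordinate, ×(-2) each step: 5, -10, 20, -40, 80, -160 → 320.
Second coordinate: -1, 3, 10, 20, 33, 49 → 68 (differences are 4, 7, 10, … (increasing by 3 each time)).
Putting it together: 320; 68.

320; 68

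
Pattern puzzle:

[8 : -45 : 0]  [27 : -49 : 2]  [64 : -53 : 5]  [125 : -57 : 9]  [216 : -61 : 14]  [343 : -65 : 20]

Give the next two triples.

First part: perfect cubes: 2³, 3³, 4³, …, so 8, 27, 64, 125, 216, 343 → 512 → 729.
Second part: −4 each step, so -45, -49, -53, -57, -61, -65 → -69 → -73.
For the third part, differences are 2, 3, 4, … (increasing by 1 each time): 0, 2, 5, 9, 14, 20 → 27 → 35.
So the next two triples are [512 : -69 : 27] and [729 : -73 : 35].

[512 : -69 : 27], [729 : -73 : 35]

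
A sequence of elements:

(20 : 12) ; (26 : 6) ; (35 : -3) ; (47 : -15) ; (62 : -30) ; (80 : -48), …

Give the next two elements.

(101 : -69), (125 : -93)

First entry: differences are 6, 9, 12, … (increasing by 3 each time), so 20, 26, 35, 47, 62, 80 → 101 → 125.
For the second entry, together with the first entry always sums to 32: 12, 6, -3, -15, -30, -48 → -69 → -93.
So the next two elements are (101 : -69) and (125 : -93).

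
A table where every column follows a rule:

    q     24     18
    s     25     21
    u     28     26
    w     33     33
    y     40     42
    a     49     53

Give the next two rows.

c  60  66; e  73  81

Letter: letters move forward 2 places in the alphabet, wrapping Z→A, so q, s, u, w, y, a → c → e.
Second component: 24, 25, 28, 33, 40, 49 → 60 → 73 (differences are 1, 3, 5, … (increasing by 2 each time)).
Third component — differences are 3, 5, 7, … (increasing by 2 each time): 18, 21, 26, 33, 42, 53 → 66 → 81.
Putting the parts together: c  60  66 and then e  73  81.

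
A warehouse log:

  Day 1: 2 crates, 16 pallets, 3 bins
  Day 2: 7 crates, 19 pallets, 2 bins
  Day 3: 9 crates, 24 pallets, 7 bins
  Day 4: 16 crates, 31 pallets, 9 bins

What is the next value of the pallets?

40

Crates goes 2, 7, 9, 16 → 25 (each term is the sum of the two before it).
Pallets: differences are 3, 5, 7, … (increasing by 2 each time); 16, 19, 24, 31 → 40.
For the bins, always the previous value of the crates: 3, 2, 7, 9 → 16.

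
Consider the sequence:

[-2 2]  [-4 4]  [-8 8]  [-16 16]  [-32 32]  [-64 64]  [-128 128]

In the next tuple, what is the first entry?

-256

First entry goes -2, -4, -8, -16, -32, -64, -128 → -256 (×2 each step).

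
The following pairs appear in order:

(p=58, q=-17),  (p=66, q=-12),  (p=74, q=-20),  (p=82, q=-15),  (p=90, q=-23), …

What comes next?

For the p, +8 each step: 58, 66, 74, 82, 90 → 98.
Q: alternating steps +5, −8, +5, −8, …; -17, -12, -20, -15, -23 → -18.
So the next pair is (p=98, q=-18).

(p=98, q=-18)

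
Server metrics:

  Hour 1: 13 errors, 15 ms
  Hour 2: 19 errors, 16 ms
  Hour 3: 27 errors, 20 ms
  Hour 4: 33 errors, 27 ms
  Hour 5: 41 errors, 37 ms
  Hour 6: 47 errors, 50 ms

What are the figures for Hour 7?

Errors: 13, 19, 27, 33, 41, 47 → 55 (alternating steps +6, +8, +6, +8, …).
Ms: 15, 16, 20, 27, 37, 50 → 66 (differences are 1, 4, 7, … (increasing by 3 each time)).
So the next row is 55 errors, 66 ms.

55 errors, 66 ms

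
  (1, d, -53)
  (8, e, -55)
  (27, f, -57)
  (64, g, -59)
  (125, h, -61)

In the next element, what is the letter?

First component — perfect cubes: 1³, 2³, 3³, …: 1, 8, 27, 64, 125 → 216.
Letter — letters move forward 1 place in the alphabet: d, e, f, g, h → i.
Third component goes -53, -55, -57, -59, -61 → -63 (−2 each step).

i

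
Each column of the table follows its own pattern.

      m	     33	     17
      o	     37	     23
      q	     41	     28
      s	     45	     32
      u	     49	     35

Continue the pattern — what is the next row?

w  53  37

Letter goes m, o, q, s, u → w (letters move forward 2 places in the alphabet).
Second component goes 33, 37, 41, 45, 49 → 53 (+4 each step).
Third component: differences are 6, 5, 4, … (decreasing by 1 each time); 17, 23, 28, 32, 35 → 37.
Putting it together: w  53  37.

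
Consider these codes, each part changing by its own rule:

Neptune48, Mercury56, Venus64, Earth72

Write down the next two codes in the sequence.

Planet: runs through the planets Mercury→Neptune; Neptune, Mercury, Venus, Earth → Mars → Jupiter.
Second component: +8 each step; 48, 56, 64, 72 → 80 → 88.
Putting the parts together: Mars80 and then Jupiter88.

Mars80 then Jupiter88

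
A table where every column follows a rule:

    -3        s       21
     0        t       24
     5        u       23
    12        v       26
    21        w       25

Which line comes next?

First component: differences are 3, 5, 7, … (increasing by 2 each time), so -3, 0, 5, 12, 21 → 32.
Letter: letters move forward 1 place in the alphabet; s, t, u, v, w → x.
For the third component, alternating steps +3, −1, +3, −1, …: 21, 24, 23, 26, 25 → 28.
Combining the parts gives 32  x  28.

32  x  28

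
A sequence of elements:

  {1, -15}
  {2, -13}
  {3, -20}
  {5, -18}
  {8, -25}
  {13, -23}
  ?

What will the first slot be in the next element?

First slot: 1, 2, 3, 5, 8, 13 → 21 (each term is the sum of the two before it).
Second slot: alternating steps +2, −7, +2, −7, …; -15, -13, -20, -18, -25, -23 → -30.

21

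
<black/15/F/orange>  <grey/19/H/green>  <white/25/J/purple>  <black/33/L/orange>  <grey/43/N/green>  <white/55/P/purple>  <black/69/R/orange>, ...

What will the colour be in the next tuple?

Colour: orange, green, purple, orange, green, purple, orange → green (repeats orange → green → purple).

green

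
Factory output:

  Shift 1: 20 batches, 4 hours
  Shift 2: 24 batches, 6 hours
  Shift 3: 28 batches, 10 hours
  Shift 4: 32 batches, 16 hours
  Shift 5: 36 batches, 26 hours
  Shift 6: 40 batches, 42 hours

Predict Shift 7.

Batches goes 20, 24, 28, 32, 36, 40 → 44 (+4 each step).
Hours goes 4, 6, 10, 16, 26, 42 → 68 (each term is the sum of the two before it).
Combining the parts gives 44 batches, 68 hours.

44 batches, 68 hours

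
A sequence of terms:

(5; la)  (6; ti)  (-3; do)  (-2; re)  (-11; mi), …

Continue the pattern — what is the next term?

First coordinate: alternating steps +1, −9, +1, −9, …, so 5, 6, -3, -2, -11 → -10.
Note — runs through the solfège scale do→ti: la, ti, do, re, mi → fa.
Putting it together: (-10; fa).

(-10; fa)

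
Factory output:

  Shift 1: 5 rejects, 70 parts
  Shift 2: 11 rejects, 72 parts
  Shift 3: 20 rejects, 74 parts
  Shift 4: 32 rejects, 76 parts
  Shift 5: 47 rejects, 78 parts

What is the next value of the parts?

80

Parts: 70, 72, 74, 76, 78 → 80 (+2 each step).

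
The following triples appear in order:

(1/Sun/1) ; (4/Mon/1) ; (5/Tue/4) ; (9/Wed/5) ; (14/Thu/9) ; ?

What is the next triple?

First part: each term is the sum of the two before it; 1, 4, 5, 9, 14 → 23.
Day: Sun, Mon, Tue, Wed, Thu → Fri (runs through the weekdays Mon→Sun).
Third part — always the previous value of the first part: 1, 1, 4, 5, 9 → 14.
Combining the parts gives (23/Fri/14).

(23/Fri/14)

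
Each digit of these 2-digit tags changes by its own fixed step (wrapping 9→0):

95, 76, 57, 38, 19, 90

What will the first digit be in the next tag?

First digit — −2 each step, mod 10: 9, 7, 5, 3, 1, 9 → 7.
Second digit: 5, 6, 7, 8, 9, 0 → 1 (+1 each step, mod 10).

7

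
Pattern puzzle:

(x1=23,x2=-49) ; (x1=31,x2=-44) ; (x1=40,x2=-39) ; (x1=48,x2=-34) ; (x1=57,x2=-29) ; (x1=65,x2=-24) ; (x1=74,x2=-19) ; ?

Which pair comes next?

X1: 23, 31, 40, 48, 57, 65, 74 → 82 (alternating steps +8, +9, +8, +9, …).
X2: +5 each step, so -49, -44, -39, -34, -29, -24, -19 → -14.
Putting it together: (x1=82,x2=-14).

(x1=82,x2=-14)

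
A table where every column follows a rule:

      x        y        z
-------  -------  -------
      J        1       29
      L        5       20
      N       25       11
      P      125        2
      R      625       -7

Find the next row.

T  3125  -16

Column x goes J, L, N, P, R → T (letters move forward 2 places in the alphabet).
Column y — ×5 each step: 1, 5, 25, 125, 625 → 3125.
Column z: −9 each step, so 29, 20, 11, 2, -7 → -16.
Combining the parts gives T  3125  -16.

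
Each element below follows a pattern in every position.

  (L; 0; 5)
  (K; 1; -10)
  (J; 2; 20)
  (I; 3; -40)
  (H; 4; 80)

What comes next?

(G; 5; -160)

For the letter, letters move back 1 place in the alphabet: L, K, J, I, H → G.
Second slot: +1 each step, so 0, 1, 2, 3, 4 → 5.
Third slot: ×(-2) each step, so 5, -10, 20, -40, 80 → -160.
Combining the parts gives (G; 5; -160).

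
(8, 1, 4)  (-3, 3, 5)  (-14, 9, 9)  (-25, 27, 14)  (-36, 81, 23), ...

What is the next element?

(-47, 243, 37)

For the first component, −11 each step: 8, -3, -14, -25, -36 → -47.
Second component: ×3 each step, so 1, 3, 9, 27, 81 → 243.
Third component: each term is the sum of the two before it, so 4, 5, 9, 14, 23 → 37.
Putting it together: (-47, 243, 37).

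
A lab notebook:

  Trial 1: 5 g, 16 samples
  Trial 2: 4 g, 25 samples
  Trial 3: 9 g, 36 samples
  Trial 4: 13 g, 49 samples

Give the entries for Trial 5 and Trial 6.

22 g, 64 samples; 35 g, 81 samples

G — each term is the sum of the two before it: 5, 4, 9, 13 → 22 → 35.
Samples goes 16, 25, 36, 49 → 64 → 81 (perfect squares: 4², 5², 6², …).
So the next two lines are 22 g, 64 samples and 35 g, 81 samples.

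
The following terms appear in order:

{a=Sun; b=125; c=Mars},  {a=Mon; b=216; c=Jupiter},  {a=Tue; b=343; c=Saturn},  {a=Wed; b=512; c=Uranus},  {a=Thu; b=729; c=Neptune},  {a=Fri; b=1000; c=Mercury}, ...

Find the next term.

{a=Sat; b=1331; c=Venus}

A: Sun, Mon, Tue, Wed, Thu, Fri → Sat (runs through the weekdays Mon→Sun).
B — perfect cubes: 5³, 6³, 7³, …: 125, 216, 343, 512, 729, 1000 → 1331.
C — runs through the planets Mercury→Neptune: Mars, Jupiter, Saturn, Uranus, Neptune, Mercury → Venus.
So the next term is {a=Sat; b=1331; c=Venus}.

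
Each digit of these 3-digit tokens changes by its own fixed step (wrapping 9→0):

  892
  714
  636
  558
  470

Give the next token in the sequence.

For the first digit, −1 each step, mod 10: 8, 7, 6, 5, 4 → 3.
Second digit goes 9, 1, 3, 5, 7 → 9 (+2 each step, mod 10).
For the third digit, +2 each step, mod 10: 2, 4, 6, 8, 0 → 2.
Putting it together: 392.

392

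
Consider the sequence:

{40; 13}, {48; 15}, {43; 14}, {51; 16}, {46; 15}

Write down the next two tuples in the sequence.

First slot: 40, 48, 43, 51, 46 → 54 → 49 (alternating steps +8, −5, +8, −5, …).
Second slot goes 13, 15, 14, 16, 15 → 17 → 16 (alternating steps +2, −1, +2, −1, …).
Putting the parts together: {54; 17} and then {49; 16}.

{54; 17}, {49; 16}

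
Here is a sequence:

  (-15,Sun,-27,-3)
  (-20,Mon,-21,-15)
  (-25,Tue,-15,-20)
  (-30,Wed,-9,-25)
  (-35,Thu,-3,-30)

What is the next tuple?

(-40,Fri,3,-35)

First slot: −5 each step; -15, -20, -25, -30, -35 → -40.
Day: runs through the weekdays Mon→Sun; Sun, Mon, Tue, Wed, Thu → Fri.
Third slot: +6 each step, so -27, -21, -15, -9, -3 → 3.
Fourth slot — always the previous value of the first slot: -3, -15, -20, -25, -30 → -35.
So the next tuple is (-40,Fri,3,-35).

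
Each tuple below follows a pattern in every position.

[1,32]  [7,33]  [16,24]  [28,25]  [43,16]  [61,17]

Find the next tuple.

[82,8]

First component: differences are 6, 9, 12, … (increasing by 3 each time); 1, 7, 16, 28, 43, 61 → 82.
Second component: alternating steps +1, −9, +1, −9, …, so 32, 33, 24, 25, 16, 17 → 8.
So the next tuple is [82,8].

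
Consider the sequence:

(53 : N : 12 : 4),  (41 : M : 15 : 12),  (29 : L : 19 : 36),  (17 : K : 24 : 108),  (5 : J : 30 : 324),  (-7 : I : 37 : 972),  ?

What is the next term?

First slot goes 53, 41, 29, 17, 5, -7 → -19 (−12 each step).
For the letter, letters move back 1 place in the alphabet: N, M, L, K, J, I → H.
Third slot goes 12, 15, 19, 24, 30, 37 → 45 (differences are 3, 4, 5, … (increasing by 1 each time)).
Fourth slot — ×3 each step: 4, 12, 36, 108, 324, 972 → 2916.
So the next term is (-19 : H : 45 : 2916).

(-19 : H : 45 : 2916)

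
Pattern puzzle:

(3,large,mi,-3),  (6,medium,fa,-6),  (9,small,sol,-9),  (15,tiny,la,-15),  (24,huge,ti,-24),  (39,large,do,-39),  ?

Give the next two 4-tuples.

(63,medium,re,-63), (102,small,mi,-102)

First value: each term is the sum of the two before it, so 3, 6, 9, 15, 24, 39 → 63 → 102.
Size: repeats large → medium → small → tiny → huge, so large, medium, small, tiny, huge, large → medium → small.
Note — runs through the solfège scale do→ti: mi, fa, sol, la, ti, do → re → mi.
For the fourth value, always the negative of the first value: -3, -6, -9, -15, -24, -39 → -63 → -102.
So the next two 4-tuples are (63,medium,re,-63) and (102,small,mi,-102).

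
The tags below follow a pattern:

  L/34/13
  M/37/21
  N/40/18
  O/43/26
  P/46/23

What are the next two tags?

Q/49/31 then R/52/28

Letter — letters move forward 1 place in the alphabet: L, M, N, O, P → Q → R.
Second component: +3 each step; 34, 37, 40, 43, 46 → 49 → 52.
Third component goes 13, 21, 18, 26, 23 → 31 → 28 (alternating steps +8, −3, +8, −3, …).
Putting the parts together: Q/49/31 and then R/52/28.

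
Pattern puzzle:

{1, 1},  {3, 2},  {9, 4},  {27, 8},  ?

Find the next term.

{81, 16}

First coordinate: ×3 each step, so 1, 3, 9, 27 → 81.
Second coordinate goes 1, 2, 4, 8 → 16 (×2 each step).
So the next term is {81, 16}.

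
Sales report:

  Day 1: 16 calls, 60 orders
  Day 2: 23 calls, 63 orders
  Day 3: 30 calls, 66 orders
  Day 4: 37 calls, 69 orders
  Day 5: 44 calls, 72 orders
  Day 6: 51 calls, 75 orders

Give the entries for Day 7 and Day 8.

58 calls, 78 orders; 65 calls, 81 orders

For the calls, +7 each step: 16, 23, 30, 37, 44, 51 → 58 → 65.
Orders: +3 each step; 60, 63, 66, 69, 72, 75 → 78 → 81.
So the next two rows are 58 calls, 78 orders and 65 calls, 81 orders.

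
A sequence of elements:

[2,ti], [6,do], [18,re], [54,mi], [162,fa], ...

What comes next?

First slot: ×3 each step, so 2, 6, 18, 54, 162 → 486.
Note: runs through the solfège scale do→ti; ti, do, re, mi, fa → sol.
Putting it together: [486,sol].

[486,sol]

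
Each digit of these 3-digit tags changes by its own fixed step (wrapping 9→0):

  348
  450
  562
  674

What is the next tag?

786

First digit: +1 each step, mod 10; 3, 4, 5, 6 → 7.
Second digit — +1 each step, mod 10: 4, 5, 6, 7 → 8.
Third digit: +2 each step, mod 10, so 8, 0, 2, 4 → 6.
Combining the parts gives 786.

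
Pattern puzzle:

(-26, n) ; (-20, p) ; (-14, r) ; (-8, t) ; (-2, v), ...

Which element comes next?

First part: +6 each step, so -26, -20, -14, -8, -2 → 4.
Letter: n, p, r, t, v → x (letters move forward 2 places in the alphabet).
So the next element is (4, x).

(4, x)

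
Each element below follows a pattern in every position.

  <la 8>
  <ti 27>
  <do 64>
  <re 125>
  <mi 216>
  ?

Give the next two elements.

For the note, runs through the solfège scale do→ti: la, ti, do, re, mi → fa → sol.
For the second part, perfect cubes: 2³, 3³, 4³, …: 8, 27, 64, 125, 216 → 343 → 512.
So the next two elements are <fa 343> and <sol 512>.

<fa 343>, <sol 512>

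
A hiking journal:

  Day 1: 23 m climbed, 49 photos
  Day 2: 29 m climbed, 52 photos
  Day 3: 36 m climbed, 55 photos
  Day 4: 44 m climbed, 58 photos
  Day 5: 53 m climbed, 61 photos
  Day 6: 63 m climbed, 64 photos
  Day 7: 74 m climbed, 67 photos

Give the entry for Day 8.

86 m climbed, 70 photos

M climbed: differences are 6, 7, 8, … (increasing by 1 each time); 23, 29, 36, 44, 53, 63, 74 → 86.
Photos goes 49, 52, 55, 58, 61, 64, 67 → 70 (+3 each step).
Putting it together: 86 m climbed, 70 photos.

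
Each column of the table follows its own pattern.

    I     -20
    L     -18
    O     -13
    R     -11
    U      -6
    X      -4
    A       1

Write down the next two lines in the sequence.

D  3; G  8

For the letter, letters move forward 3 places in the alphabet, wrapping Z→A: I, L, O, R, U, X, A → D → G.
Second component: alternating steps +2, +5, +2, +5, …, so -20, -18, -13, -11, -6, -4, 1 → 3 → 8.
Putting the parts together: D  3 and then G  8.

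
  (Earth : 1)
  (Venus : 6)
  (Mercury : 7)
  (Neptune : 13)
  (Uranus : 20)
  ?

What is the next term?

(Saturn : 33)

Planet goes Earth, Venus, Mercury, Neptune, Uranus → Saturn (runs backward through the planets Mercury→Neptune).
Second value: 1, 6, 7, 13, 20 → 33 (each term is the sum of the two before it).
So the next term is (Saturn : 33).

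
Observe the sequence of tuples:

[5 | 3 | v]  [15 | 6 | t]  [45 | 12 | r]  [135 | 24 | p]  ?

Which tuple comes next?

[405 | 48 | n]

First component: ×3 each step, so 5, 15, 45, 135 → 405.
Second component: 3, 6, 12, 24 → 48 (×2 each step).
Letter: v, t, r, p → n (letters move back 2 places in the alphabet).
Putting it together: [405 | 48 | n].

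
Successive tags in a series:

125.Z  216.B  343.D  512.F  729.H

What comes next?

First component: perfect cubes: 5³, 6³, 7³, …; 125, 216, 343, 512, 729 → 1000.
Letter: Z, B, D, F, H → J (letters move forward 2 places in the alphabet, wrapping Z→A).
Combining the parts gives 1000.J.

1000.J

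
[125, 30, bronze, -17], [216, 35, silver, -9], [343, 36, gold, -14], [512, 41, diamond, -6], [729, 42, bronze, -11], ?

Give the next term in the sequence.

[1000, 47, silver, -3]

First component: 125, 216, 343, 512, 729 → 1000 (perfect cubes: 5³, 6³, 7³, …).
Second component goes 30, 35, 36, 41, 42 → 47 (alternating steps +5, +1, +5, +1, …).
Rank goes bronze, silver, gold, diamond, bronze → silver (repeats bronze → silver → gold → diamond).
Fourth component: alternating steps +8, −5, +8, −5, …, so -17, -9, -14, -6, -11 → -3.
Putting it together: [1000, 47, silver, -3].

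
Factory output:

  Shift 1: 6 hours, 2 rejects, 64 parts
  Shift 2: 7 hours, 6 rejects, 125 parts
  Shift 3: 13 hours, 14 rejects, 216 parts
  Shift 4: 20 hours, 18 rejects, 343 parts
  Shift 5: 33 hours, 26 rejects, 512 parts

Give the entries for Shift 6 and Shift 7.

Hours: each term is the sum of the two before it, so 6, 7, 13, 20, 33 → 53 → 86.
Rejects: alternating steps +4, +8, +4, +8, …, so 2, 6, 14, 18, 26 → 30 → 38.
Parts: perfect cubes: 4³, 5³, 6³, …; 64, 125, 216, 343, 512 → 729 → 1000.
So the next two lines are 53 hours, 30 rejects, 729 parts and 86 hours, 38 rejects, 1000 parts.

53 hours, 30 rejects, 729 parts; 86 hours, 38 rejects, 1000 parts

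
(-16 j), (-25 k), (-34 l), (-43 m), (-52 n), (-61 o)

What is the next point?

(-70 p)

First value goes -16, -25, -34, -43, -52, -61 → -70 (−9 each step).
Letter — letters move forward 1 place in the alphabet: j, k, l, m, n, o → p.
Putting it together: (-70 p).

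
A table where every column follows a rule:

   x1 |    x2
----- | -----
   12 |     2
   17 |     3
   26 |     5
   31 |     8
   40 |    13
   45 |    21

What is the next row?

54  34

Column x1: alternating steps +5, +9, +5, +9, …; 12, 17, 26, 31, 40, 45 → 54.
Column x2 goes 2, 3, 5, 8, 13, 21 → 34 (each term is the sum of the two before it).
So the next row is 54  34.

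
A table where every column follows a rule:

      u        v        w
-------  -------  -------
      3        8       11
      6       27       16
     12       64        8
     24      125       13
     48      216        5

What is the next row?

96  343  10

Column u: ×2 each step, so 3, 6, 12, 24, 48 → 96.
Column v: perfect cubes: 2³, 3³, 4³, …; 8, 27, 64, 125, 216 → 343.
Column w: alternating steps +5, −8, +5, −8, …, so 11, 16, 8, 13, 5 → 10.
So the next row is 96  343  10.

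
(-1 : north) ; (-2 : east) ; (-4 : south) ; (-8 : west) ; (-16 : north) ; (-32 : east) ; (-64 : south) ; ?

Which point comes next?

(-128 : west)

First component: ×2 each step; -1, -2, -4, -8, -16, -32, -64 → -128.
For the direction, repeats north → east → south → west: north, east, south, west, north, east, south → west.
So the next point is (-128 : west).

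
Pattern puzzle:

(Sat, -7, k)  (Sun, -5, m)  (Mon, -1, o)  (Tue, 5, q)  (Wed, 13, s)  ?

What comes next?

Day goes Sat, Sun, Mon, Tue, Wed → Thu (runs through the weekdays Mon→Sun).
Second component: differences are 2, 4, 6, … (increasing by 2 each time); -7, -5, -1, 5, 13 → 23.
Letter: letters move forward 2 places in the alphabet; k, m, o, q, s → u.
So the next tuple is (Thu, 23, u).

(Thu, 23, u)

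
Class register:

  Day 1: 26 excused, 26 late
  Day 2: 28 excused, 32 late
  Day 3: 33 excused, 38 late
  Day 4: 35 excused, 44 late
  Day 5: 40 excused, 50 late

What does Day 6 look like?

42 excused, 56 late

Excused goes 26, 28, 33, 35, 40 → 42 (alternating steps +2, +5, +2, +5, …).
Late — +6 each step: 26, 32, 38, 44, 50 → 56.
Combining the parts gives 42 excused, 56 late.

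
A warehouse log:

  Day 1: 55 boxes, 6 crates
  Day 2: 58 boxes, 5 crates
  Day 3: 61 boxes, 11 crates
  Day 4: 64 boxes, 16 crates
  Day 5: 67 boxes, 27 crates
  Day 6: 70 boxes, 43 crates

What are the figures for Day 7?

73 boxes, 70 crates

Boxes: +3 each step; 55, 58, 61, 64, 67, 70 → 73.
Crates: each term is the sum of the two before it, so 6, 5, 11, 16, 27, 43 → 70.
So the next line is 73 boxes, 70 crates.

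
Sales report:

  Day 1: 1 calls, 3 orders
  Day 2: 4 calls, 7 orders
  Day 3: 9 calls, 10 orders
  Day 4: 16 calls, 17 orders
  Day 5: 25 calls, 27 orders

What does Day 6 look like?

Calls: perfect squares: 1², 2², 3², …; 1, 4, 9, 16, 25 → 36.
Orders goes 3, 7, 10, 17, 27 → 44 (each term is the sum of the two before it).
Putting it together: 36 calls, 44 orders.

36 calls, 44 orders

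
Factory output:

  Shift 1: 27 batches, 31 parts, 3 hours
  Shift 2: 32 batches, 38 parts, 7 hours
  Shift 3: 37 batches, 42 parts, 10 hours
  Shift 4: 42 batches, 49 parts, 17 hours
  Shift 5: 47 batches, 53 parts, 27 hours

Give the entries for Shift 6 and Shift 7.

52 batches, 60 parts, 44 hours; 57 batches, 64 parts, 71 hours

Batches: +5 each step; 27, 32, 37, 42, 47 → 52 → 57.
Parts — alternating steps +7, +4, +7, +4, …: 31, 38, 42, 49, 53 → 60 → 64.
Hours: 3, 7, 10, 17, 27 → 44 → 71 (each term is the sum of the two before it).
So the next two lines are 52 batches, 60 parts, 44 hours and 57 batches, 64 parts, 71 hours.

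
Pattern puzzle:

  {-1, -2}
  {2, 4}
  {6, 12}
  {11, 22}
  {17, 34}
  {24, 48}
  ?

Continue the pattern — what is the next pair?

{32, 64}

First part: -1, 2, 6, 11, 17, 24 → 32 (differences are 3, 4, 5, … (increasing by 1 each time)).
Second part — always 2 × the first part: -2, 4, 12, 22, 34, 48 → 64.
So the next pair is {32, 64}.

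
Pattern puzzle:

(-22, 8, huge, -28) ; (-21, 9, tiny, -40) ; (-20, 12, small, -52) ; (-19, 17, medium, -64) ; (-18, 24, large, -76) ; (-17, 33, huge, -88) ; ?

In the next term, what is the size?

tiny

Size: repeats huge → tiny → small → medium → large; huge, tiny, small, medium, large, huge → tiny.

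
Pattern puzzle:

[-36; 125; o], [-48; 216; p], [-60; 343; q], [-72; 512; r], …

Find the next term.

First coordinate: −12 each step, so -36, -48, -60, -72 → -84.
Second coordinate goes 125, 216, 343, 512 → 729 (perfect cubes: 5³, 6³, 7³, …).
Letter — letters move forward 1 place in the alphabet: o, p, q, r → s.
Putting it together: [-84; 729; s].

[-84; 729; s]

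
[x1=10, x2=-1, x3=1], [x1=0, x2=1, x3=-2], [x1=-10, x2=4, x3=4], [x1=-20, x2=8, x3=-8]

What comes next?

[x1=-30, x2=13, x3=16]

X1 goes 10, 0, -10, -20 → -30 (−10 each step).
X2 goes -1, 1, 4, 8 → 13 (differences are 2, 3, 4, … (increasing by 1 each time)).
X3 — ×(-2) each step: 1, -2, 4, -8 → 16.
Combining the parts gives [x1=-30, x2=13, x3=16].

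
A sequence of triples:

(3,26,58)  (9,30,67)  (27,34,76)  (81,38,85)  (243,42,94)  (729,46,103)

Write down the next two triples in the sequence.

(2187,50,112), (6561,54,121)

First value: 3, 9, 27, 81, 243, 729 → 2187 → 6561 (×3 each step).
Second value: +4 each step, so 26, 30, 34, 38, 42, 46 → 50 → 54.
For the third value, +9 each step: 58, 67, 76, 85, 94, 103 → 112 → 121.
So the next two triples are (2187,50,112) and (6561,54,121).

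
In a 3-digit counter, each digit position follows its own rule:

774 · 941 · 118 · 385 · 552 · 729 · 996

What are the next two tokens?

First digit — +2 each step, mod 10: 7, 9, 1, 3, 5, 7, 9 → 1 → 3.
Second digit: 7, 4, 1, 8, 5, 2, 9 → 6 → 3 (−3 each step, mod 10).
Third digit — −3 each step, mod 10: 4, 1, 8, 5, 2, 9, 6 → 3 → 0.
So the next two tokens are 163 and 330.

163, 330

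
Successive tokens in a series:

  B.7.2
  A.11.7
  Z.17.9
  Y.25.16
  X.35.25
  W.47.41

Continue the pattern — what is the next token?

Letter goes B, A, Z, Y, X, W → V (letters move back 1 place in the alphabet, wrapping A→Z).
For the second component, differences are 4, 6, 8, … (increasing by 2 each time): 7, 11, 17, 25, 35, 47 → 61.
For the third component, each term is the sum of the two before it: 2, 7, 9, 16, 25, 41 → 66.
So the next token is V.61.66.

V.61.66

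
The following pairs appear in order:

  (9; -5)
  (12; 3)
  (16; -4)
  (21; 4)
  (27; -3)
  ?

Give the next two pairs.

(34; 5), (42; -2)

First part: 9, 12, 16, 21, 27 → 34 → 42 (differences are 3, 4, 5, … (increasing by 1 each time)).
Second part — alternating steps +8, −7, +8, −7, …: -5, 3, -4, 4, -3 → 5 → -2.
So the next two pairs are (34; 5) and (42; -2).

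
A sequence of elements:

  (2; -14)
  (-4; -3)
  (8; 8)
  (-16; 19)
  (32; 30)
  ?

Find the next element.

(-64; 41)

First value: ×(-2) each step, so 2, -4, 8, -16, 32 → -64.
Second value goes -14, -3, 8, 19, 30 → 41 (+11 each step).
Combining the parts gives (-64; 41).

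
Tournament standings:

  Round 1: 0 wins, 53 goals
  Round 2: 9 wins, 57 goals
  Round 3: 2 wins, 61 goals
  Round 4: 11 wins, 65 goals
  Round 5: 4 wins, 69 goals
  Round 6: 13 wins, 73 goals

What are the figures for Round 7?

6 wins, 77 goals

Wins: alternating steps +9, −7, +9, −7, …, so 0, 9, 2, 11, 4, 13 → 6.
Goals — +4 each step: 53, 57, 61, 65, 69, 73 → 77.
So the next line is 6 wins, 77 goals.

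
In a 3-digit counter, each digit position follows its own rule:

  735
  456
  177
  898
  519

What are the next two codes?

230, 951

For the first digit, −3 each step, mod 10: 7, 4, 1, 8, 5 → 2 → 9.
Second digit: 3, 5, 7, 9, 1 → 3 → 5 (+2 each step, mod 10).
Third digit — +1 each step, mod 10: 5, 6, 7, 8, 9 → 0 → 1.
So the next two codes are 230 and 951.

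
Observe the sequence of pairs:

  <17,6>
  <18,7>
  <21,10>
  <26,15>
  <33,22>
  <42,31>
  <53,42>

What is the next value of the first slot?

66

For the first slot, differences are 1, 3, 5, … (increasing by 2 each time): 17, 18, 21, 26, 33, 42, 53 → 66.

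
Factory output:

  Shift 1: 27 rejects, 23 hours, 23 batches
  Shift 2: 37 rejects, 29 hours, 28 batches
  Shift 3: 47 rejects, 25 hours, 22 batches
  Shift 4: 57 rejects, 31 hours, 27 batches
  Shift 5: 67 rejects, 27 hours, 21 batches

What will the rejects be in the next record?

77

Rejects: +10 each step, so 27, 37, 47, 57, 67 → 77.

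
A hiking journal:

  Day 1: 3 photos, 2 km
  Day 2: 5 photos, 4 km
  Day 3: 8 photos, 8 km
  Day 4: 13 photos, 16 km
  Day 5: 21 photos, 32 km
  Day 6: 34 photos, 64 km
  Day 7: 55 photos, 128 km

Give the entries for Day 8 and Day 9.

Photos: 3, 5, 8, 13, 21, 34, 55 → 89 → 144 (each term is the sum of the two before it).
Km: ×2 each step; 2, 4, 8, 16, 32, 64, 128 → 256 → 512.
So the next two rows are 89 photos, 256 km and 144 photos, 512 km.

89 photos, 256 km; 144 photos, 512 km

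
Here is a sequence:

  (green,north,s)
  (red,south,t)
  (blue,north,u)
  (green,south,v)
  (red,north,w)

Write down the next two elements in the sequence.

Colour: green, red, blue, green, red → blue → green (repeats green → red → blue).
Direction: alternates north ↔ south, so north, south, north, south, north → south → north.
Letter: s, t, u, v, w → x → y (letters move forward 1 place in the alphabet).
Putting the parts together: (blue,south,x) and then (green,north,y).

(blue,south,x), (green,north,y)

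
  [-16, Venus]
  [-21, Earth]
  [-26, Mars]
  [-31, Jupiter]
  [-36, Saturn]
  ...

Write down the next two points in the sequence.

First component: −5 each step; -16, -21, -26, -31, -36 → -41 → -46.
For the planet, runs through the planets Mercury→Neptune: Venus, Earth, Mars, Jupiter, Saturn → Uranus → Neptune.
Putting the parts together: [-41, Uranus] and then [-46, Neptune].

[-41, Uranus], [-46, Neptune]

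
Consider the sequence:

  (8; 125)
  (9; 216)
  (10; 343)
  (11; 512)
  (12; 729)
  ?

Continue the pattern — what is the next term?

For the first component, +1 each step: 8, 9, 10, 11, 12 → 13.
For the second component, perfect cubes: 5³, 6³, 7³, …: 125, 216, 343, 512, 729 → 1000.
So the next term is (13; 1000).

(13; 1000)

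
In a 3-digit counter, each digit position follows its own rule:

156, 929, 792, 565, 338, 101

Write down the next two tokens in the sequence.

First digit goes 1, 9, 7, 5, 3, 1 → 9 → 7 (−2 each step, mod 10).
Second digit — −3 each step, mod 10: 5, 2, 9, 6, 3, 0 → 7 → 4.
Third digit — +3 each step, mod 10: 6, 9, 2, 5, 8, 1 → 4 → 7.
So the next two tokens are 974 and 747.

974 then 747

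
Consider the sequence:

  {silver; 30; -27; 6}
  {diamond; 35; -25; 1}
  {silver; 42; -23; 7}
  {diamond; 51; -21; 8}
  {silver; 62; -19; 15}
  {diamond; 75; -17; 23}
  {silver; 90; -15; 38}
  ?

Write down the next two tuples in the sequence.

Rank: alternates silver ↔ diamond; silver, diamond, silver, diamond, silver, diamond, silver → diamond → silver.
Second component: differences are 5, 7, 9, … (increasing by 2 each time); 30, 35, 42, 51, 62, 75, 90 → 107 → 126.
Third component: -27, -25, -23, -21, -19, -17, -15 → -13 → -11 (+2 each step).
Fourth component: 6, 1, 7, 8, 15, 23, 38 → 61 → 99 (each term is the sum of the two before it).
So the next two tuples are {diamond; 107; -13; 61} and {silver; 126; -11; 99}.

{diamond; 107; -13; 61}, {silver; 126; -11; 99}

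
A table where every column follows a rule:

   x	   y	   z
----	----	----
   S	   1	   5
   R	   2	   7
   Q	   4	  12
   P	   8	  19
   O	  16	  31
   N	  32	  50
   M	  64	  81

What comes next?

Column x — letters move back 1 place in the alphabet: S, R, Q, P, O, N, M → L.
Column y — ×2 each step: 1, 2, 4, 8, 16, 32, 64 → 128.
Column z — each term is the sum of the two before it: 5, 7, 12, 19, 31, 50, 81 → 131.
Combining the parts gives L  128  131.

L  128  131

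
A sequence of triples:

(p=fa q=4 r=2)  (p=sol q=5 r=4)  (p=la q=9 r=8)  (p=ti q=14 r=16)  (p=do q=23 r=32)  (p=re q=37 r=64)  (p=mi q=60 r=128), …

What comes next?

(p=fa q=97 r=256)

P: runs through the solfège scale do→ti; fa, sol, la, ti, do, re, mi → fa.
Q goes 4, 5, 9, 14, 23, 37, 60 → 97 (each term is the sum of the two before it).
R — ×2 each step: 2, 4, 8, 16, 32, 64, 128 → 256.
Putting it together: (p=fa q=97 r=256).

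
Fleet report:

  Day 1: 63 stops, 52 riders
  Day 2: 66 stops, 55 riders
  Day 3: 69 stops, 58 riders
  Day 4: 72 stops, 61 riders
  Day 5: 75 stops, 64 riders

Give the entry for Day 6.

Stops — +3 each step: 63, 66, 69, 72, 75 → 78.
Riders — always 11 less than the stops: 52, 55, 58, 61, 64 → 67.
Putting it together: 78 stops, 67 riders.

78 stops, 67 riders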